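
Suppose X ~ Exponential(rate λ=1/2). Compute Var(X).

For X ~ Exponential(rate λ=1/2):
Var(X) = 4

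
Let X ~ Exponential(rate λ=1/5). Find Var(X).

For X ~ Exponential(rate λ=1/5):
Var(X) = 25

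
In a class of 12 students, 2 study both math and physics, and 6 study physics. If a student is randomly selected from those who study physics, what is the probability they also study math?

P(A ∩ B) = 2/12 = 1/6
P(B) = 6/12 = 1/2
P(A|B) = P(A ∩ B) / P(B) = (1/6) / (1/2) = 1/3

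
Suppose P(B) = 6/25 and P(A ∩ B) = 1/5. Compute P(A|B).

P(A|B) = P(A ∩ B) / P(B)
= (1/5) / (6/25)
= 5/6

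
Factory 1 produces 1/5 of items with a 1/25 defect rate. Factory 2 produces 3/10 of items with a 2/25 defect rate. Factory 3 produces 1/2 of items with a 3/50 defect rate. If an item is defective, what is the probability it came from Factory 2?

Using Bayes' theorem:
P(F1) = 1/5, P(D|F1) = 1/25
P(F2) = 3/10, P(D|F2) = 2/25
P(F3) = 1/2, P(D|F3) = 3/50
P(D) = P(D|F1)P(F1) + P(D|F2)P(F2) + P(D|F3)P(F3)
     = \frac{31}{500}
P(F2|D) = P(D|F2)P(F2) / P(D)
= \frac{12}{31}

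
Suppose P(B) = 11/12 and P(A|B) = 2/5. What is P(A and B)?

By definition, P(A|B) = P(A ∩ B) / P(B)
So P(A ∩ B) = P(A|B) × P(B)
= 2/5 × 11/12
= 11/30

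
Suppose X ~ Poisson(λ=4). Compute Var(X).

For X ~ Poisson(λ=4):
Var(X) = 4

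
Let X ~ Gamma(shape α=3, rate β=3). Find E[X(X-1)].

E[X(X-1)] = E[X² - X] = E[X²] - E[X]
E[X] = 1
E[X²] = Var(X) + (E[X])² = \frac{1}{3} + (1)² = \frac{4}{3}
E[X(X-1)] = \frac{4}{3} - 1 = \frac{1}{3}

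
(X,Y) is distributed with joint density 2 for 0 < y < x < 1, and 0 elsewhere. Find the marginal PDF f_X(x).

f_X(x) = ∫_0^x 2 dy = 2 x
for 0 < x < 1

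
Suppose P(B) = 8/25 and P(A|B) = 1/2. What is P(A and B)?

By definition, P(A|B) = P(A ∩ B) / P(B)
So P(A ∩ B) = P(A|B) × P(B)
= 1/2 × 8/25
= 4/25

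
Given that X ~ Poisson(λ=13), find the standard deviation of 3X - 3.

For X ~ Poisson(λ=13):
Var(X) = 13
SD(X) = √(Var(X)) = √(13) = \sqrt{13}
SD(3X - 3) = |3| × SD(X) = 3 × \sqrt{13} = 3 \sqrt{13}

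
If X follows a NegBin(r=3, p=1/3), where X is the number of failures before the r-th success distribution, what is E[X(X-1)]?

E[X(X-1)] = E[X² - X] = E[X²] - E[X]
E[X] = 6
E[X²] = Var(X) + (E[X])² = 18 + (6)² = 54
E[X(X-1)] = 54 - 6 = 48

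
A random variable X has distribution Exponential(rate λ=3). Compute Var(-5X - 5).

For X ~ Exponential(rate λ=3):
Var(X) = \frac{1}{9}
Var(-5X - 5) = (-5)² × Var(X) = 25 × \frac{1}{9} = \frac{25}{9}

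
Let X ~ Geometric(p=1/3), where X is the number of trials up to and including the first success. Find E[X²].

Using the identity E[X²] = Var(X) + (E[X])²:
E[X] = 3
Var(X) = 6
E[X²] = 6 + (3)²
= 15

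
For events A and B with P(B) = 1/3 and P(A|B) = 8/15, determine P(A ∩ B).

By definition, P(A|B) = P(A ∩ B) / P(B)
So P(A ∩ B) = P(A|B) × P(B)
= 8/15 × 1/3
= 8/45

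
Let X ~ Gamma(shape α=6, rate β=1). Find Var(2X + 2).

For X ~ Gamma(shape α=6, rate β=1):
Var(X) = 6
Var(2X + 2) = (2)² × Var(X) = 4 × 6 = 24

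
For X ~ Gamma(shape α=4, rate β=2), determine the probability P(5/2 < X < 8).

P(5/2 < X < 8) = ∫_{5/2}^{8} f(x) dx
where f(x) = \frac{8 x^{3} e^{- 2 x}}{3}
= \frac{-2483 + 118 e^{11}}{3 e^{16}}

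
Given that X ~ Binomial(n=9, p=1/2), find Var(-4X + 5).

For X ~ Binomial(n=9, p=1/2):
Var(X) = \frac{9}{4}
Var(-4X + 5) = (-4)² × Var(X) = 16 × \frac{9}{4} = 36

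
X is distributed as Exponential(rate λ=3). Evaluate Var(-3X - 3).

For X ~ Exponential(rate λ=3):
Var(X) = \frac{1}{9}
Var(-3X - 3) = (-3)² × Var(X) = 9 × \frac{1}{9} = 1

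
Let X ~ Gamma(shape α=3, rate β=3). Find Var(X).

For X ~ Gamma(shape α=3, rate β=3):
Var(X) = \frac{1}{3}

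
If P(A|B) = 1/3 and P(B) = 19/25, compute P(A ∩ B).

By definition, P(A|B) = P(A ∩ B) / P(B)
So P(A ∩ B) = P(A|B) × P(B)
= 1/3 × 19/25
= 19/75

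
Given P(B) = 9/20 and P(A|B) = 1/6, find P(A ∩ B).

By definition, P(A|B) = P(A ∩ B) / P(B)
So P(A ∩ B) = P(A|B) × P(B)
= 1/6 × 9/20
= 3/40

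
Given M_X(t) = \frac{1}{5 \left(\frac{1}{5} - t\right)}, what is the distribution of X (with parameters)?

The MGF M(t) = \frac{1}{5 \left(\frac{1}{5} - t\right)} is the standard form for the Exponential distribution.
Comparing with the known MGF formula identifies: Exponential(rate λ=1/5)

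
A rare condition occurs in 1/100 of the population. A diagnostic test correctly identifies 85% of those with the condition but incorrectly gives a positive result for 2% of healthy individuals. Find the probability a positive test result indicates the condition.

Let D = the rare event, + = positive/flagged.
P(D) = 1/100
P(+|D) = 85/100 = 17/20
P(+|D') = 2/100 = 1/50
P(+) = P(+|D)P(D) + P(+|D')P(D')
     = \frac{17}{20} × \frac{1}{100} + \frac{1}{50} × \frac{99}{100}
     = \frac{283}{10000}
P(D|+) = P(+|D)P(D)/P(+) = \frac{85}{283}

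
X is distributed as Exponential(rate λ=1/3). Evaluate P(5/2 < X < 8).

P(5/2 < X < 8) = ∫_{5/2}^{8} f(x) dx
where f(x) = \frac{e^{- \frac{x}{3}}}{3}
= - \frac{1}{e^{\frac{8}{3}}} + e^{- \frac{5}{6}}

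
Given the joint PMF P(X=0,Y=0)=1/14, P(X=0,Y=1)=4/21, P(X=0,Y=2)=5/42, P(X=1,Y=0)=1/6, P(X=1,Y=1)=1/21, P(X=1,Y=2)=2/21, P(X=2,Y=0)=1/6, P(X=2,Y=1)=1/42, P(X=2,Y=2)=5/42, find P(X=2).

P(X=2) = P(X=2,Y=0) + P(X=2,Y=1) + P(X=2,Y=2)
= 1/6 + 1/42 + 5/42
= 13/42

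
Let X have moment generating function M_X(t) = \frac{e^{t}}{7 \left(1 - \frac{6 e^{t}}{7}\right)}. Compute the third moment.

To find E[X^3], compute M^(3)(0):
M^(1)(t) = \frac{e^{t}}{7 \left(1 - \frac{6 e^{t}}{7}\right)} + \frac{6 e^{2 t}}{49 \left(1 - \frac{6 e^{t}}{7}\right)^{2}}
M^(2)(t) = \frac{e^{t}}{7 \left(1 - \frac{6 e^{t}}{7}\right)} + \frac{18 e^{2 t}}{49 \left(1 - \frac{6 e^{t}}{7}\right)^{2}} + \frac{72 e^{3 t}}{343 \left(1 - \frac{6 e^{t}}{7}\right)^{3}}
M^(3)(t) = \frac{e^{t}}{7 \left(1 - \frac{6 e^{t}}{7}\right)} + \frac{6 e^{2 t}}{7 \left(1 - \frac{6 e^{t}}{7}\right)^{2}} + \frac{432 e^{3 t}}{343 \left(1 - \frac{6 e^{t}}{7}\right)^{3}} + \frac{1296 e^{4 t}}{2401 \left(1 - \frac{6 e^{t}}{7}\right)^{4}}
M^(3)(0) = 1771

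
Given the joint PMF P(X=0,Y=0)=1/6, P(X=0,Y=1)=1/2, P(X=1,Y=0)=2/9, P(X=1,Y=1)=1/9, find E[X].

First find marginal of X:
P(X=0) = 2/3
P(X=1) = 1/3
E[X] = 0 × 2/3 + 1 × 1/3 = 1/3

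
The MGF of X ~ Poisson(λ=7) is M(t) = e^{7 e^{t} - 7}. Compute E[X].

To find E[X], compute M^(1)(0):
M^(1)(t) = 7 e^{t} e^{7 e^{t} - 7}
M^(1)(0) = 7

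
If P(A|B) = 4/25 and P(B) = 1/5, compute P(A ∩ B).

By definition, P(A|B) = P(A ∩ B) / P(B)
So P(A ∩ B) = P(A|B) × P(B)
= 4/25 × 1/5
= 4/125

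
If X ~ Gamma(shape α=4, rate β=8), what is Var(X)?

For X ~ Gamma(shape α=4, rate β=8):
Var(X) = \frac{1}{16}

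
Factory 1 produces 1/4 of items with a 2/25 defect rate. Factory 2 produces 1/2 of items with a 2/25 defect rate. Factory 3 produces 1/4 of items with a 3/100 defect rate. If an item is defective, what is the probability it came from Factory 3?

Using Bayes' theorem:
P(F1) = 1/4, P(D|F1) = 2/25
P(F2) = 1/2, P(D|F2) = 2/25
P(F3) = 1/4, P(D|F3) = 3/100
P(D) = P(D|F1)P(F1) + P(D|F2)P(F2) + P(D|F3)P(F3)
     = \frac{27}{400}
P(F3|D) = P(D|F3)P(F3) / P(D)
= \frac{1}{9}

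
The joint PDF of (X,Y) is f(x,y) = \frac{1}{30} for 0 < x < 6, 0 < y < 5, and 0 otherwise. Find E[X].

f_X(x) = ∫_0^5 \frac{1}{30} dy = \frac{1}{6}
E[X] = ∫_0^6 x × (\frac{1}{6}) dx = 3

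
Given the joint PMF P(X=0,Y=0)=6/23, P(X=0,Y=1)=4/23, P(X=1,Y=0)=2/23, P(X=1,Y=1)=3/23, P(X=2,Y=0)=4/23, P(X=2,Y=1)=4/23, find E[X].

First find marginal of X:
P(X=0) = 10/23
P(X=1) = 5/23
P(X=2) = 8/23
E[X] = 0 × 10/23 + 1 × 5/23 + 2 × 8/23 = 21/23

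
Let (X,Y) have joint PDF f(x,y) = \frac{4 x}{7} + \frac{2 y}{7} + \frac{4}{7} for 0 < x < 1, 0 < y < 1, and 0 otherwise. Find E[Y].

E[Y] = ∫_0^1 ∫_0^1 y × f(x,y) dx dy
= \frac{11}{21}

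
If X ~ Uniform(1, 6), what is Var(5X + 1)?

For X ~ Uniform(1, 6):
Var(X) = \frac{25}{12}
Var(5X + 1) = (5)² × Var(X) = 25 × \frac{25}{12} = \frac{625}{12}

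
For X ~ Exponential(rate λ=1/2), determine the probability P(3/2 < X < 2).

P(3/2 < X < 2) = ∫_{3/2}^{2} f(x) dx
where f(x) = \frac{e^{- \frac{x}{2}}}{2}
= - \frac{1}{e} + e^{- \frac{3}{4}}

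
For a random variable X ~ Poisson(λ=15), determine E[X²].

Using the identity E[X²] = Var(X) + (E[X])²:
E[X] = 15
Var(X) = 15
E[X²] = 15 + (15)²
= 240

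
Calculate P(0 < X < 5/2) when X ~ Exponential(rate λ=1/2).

P(0 < X < 5/2) = ∫_{0}^{5/2} f(x) dx
where f(x) = \frac{e^{- \frac{x}{2}}}{2}
= 1 - e^{- \frac{5}{4}}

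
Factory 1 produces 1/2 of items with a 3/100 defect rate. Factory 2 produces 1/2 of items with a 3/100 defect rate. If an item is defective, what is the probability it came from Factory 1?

Using Bayes' theorem:
P(F1) = 1/2, P(D|F1) = 3/100
P(F2) = 1/2, P(D|F2) = 3/100
P(D) = P(D|F1)P(F1) + P(D|F2)P(F2)
     = \frac{3}{100}
P(F1|D) = P(D|F1)P(F1) / P(D)
= \frac{1}{2}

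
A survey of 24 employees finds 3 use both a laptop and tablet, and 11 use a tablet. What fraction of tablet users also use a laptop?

P(A ∩ B) = 3/24 = 1/8
P(B) = 11/24
P(A|B) = P(A ∩ B) / P(B) = (1/8) / (11/24) = 3/11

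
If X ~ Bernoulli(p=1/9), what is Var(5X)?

For X ~ Bernoulli(p=1/9):
Var(X) = \frac{8}{81}
Var(5X) = (5)² × Var(X) = 25 × \frac{8}{81} = \frac{200}{81}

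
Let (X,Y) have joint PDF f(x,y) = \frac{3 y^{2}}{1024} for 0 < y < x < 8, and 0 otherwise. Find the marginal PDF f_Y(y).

f_Y(y) = ∫_y^8 \frac{3 y^{2}}{1024} dx = \frac{3 y^{2} \left(8 - y\right)}{1024}
for 0 < y < 8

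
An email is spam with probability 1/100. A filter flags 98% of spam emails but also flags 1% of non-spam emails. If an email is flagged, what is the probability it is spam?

Let D = the rare event, + = positive/flagged.
P(D) = 1/100
P(+|D) = 98/100 = 49/50
P(+|D') = 1/100
P(+) = P(+|D)P(D) + P(+|D')P(D')
     = \frac{49}{50} × \frac{1}{100} + \frac{1}{100} × \frac{99}{100}
     = \frac{197}{10000}
P(D|+) = P(+|D)P(D)/P(+) = \frac{98}{197}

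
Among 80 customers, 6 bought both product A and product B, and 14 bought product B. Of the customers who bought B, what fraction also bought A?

P(A ∩ B) = 6/80 = 3/40
P(B) = 14/80 = 7/40
P(A|B) = P(A ∩ B) / P(B) = (3/40) / (7/40) = 3/7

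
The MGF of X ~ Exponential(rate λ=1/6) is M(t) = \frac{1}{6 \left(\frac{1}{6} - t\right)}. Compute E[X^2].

To find E[X^2], compute M^(2)(0):
M^(1)(t) = \frac{1}{6 \left(\frac{1}{6} - t\right)^{2}}
M^(2)(t) = \frac{1}{3 \left(\frac{1}{6} - t\right)^{3}}
M^(2)(0) = 72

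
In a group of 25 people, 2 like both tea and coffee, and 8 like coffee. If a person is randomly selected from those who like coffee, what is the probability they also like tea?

P(A ∩ B) = 2/25
P(B) = 8/25
P(A|B) = P(A ∩ B) / P(B) = (2/25) / (8/25) = 1/4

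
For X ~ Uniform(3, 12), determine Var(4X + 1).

For X ~ Uniform(3, 12):
Var(X) = \frac{27}{4}
Var(4X + 1) = (4)² × Var(X) = 16 × \frac{27}{4} = 108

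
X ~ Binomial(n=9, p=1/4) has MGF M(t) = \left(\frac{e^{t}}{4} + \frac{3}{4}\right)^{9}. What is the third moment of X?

To find E[X^3], compute M^(3)(0):
M^(1)(t) = \frac{9 \left(\frac{e^{t}}{4} + \frac{3}{4}\right)^{8} e^{t}}{4}
M^(2)(t) = \frac{9 \left(\frac{e^{t}}{4} + \frac{3}{4}\right)^{8} e^{t}}{4} + \frac{9 \left(\frac{e^{t}}{4} + \frac{3}{4}\right)^{7} e^{2 t}}{2}
M^(3)(t) = \frac{9 \left(\frac{e^{t}}{4} + \frac{3}{4}\right)^{8} e^{t}}{4} + \frac{27 \left(\frac{e^{t}}{4} + \frac{3}{4}\right)^{7} e^{2 t}}{2} + \frac{63 \left(\frac{e^{t}}{4} + \frac{3}{4}\right)^{6} e^{3 t}}{8}
M^(3)(0) = \frac{189}{8}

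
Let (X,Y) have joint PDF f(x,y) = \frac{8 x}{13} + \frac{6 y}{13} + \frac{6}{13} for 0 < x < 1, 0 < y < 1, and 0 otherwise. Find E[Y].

E[Y] = ∫_0^1 ∫_0^1 y × f(x,y) dx dy
= \frac{7}{13}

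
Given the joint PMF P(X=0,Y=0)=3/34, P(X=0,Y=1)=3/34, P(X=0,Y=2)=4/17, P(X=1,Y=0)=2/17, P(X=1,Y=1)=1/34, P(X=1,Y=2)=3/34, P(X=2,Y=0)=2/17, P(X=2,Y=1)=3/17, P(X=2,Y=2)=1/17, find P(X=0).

P(X=0) = P(X=0,Y=0) + P(X=0,Y=1) + P(X=0,Y=2)
= 3/34 + 3/34 + 4/17
= 7/17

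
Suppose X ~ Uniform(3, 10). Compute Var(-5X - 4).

For X ~ Uniform(3, 10):
Var(X) = \frac{49}{12}
Var(-5X - 4) = (-5)² × Var(X) = 25 × \frac{49}{12} = \frac{1225}{12}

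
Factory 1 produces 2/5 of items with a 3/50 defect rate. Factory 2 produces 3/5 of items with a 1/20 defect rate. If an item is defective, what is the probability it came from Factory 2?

Using Bayes' theorem:
P(F1) = 2/5, P(D|F1) = 3/50
P(F2) = 3/5, P(D|F2) = 1/20
P(D) = P(D|F1)P(F1) + P(D|F2)P(F2)
     = \frac{27}{500}
P(F2|D) = P(D|F2)P(F2) / P(D)
= \frac{5}{9}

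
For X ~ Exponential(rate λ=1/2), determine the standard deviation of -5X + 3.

For X ~ Exponential(rate λ=1/2):
Var(X) = 4
SD(X) = √(Var(X)) = √(4) = 2
SD(-5X + 3) = |-5| × SD(X) = 5 × 2 = 10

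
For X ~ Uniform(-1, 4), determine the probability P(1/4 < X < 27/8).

P(1/4 < X < 27/8) = ∫_{1/4}^{27/8} f(x) dx
where f(x) = \frac{1}{5}
= \frac{5}{8}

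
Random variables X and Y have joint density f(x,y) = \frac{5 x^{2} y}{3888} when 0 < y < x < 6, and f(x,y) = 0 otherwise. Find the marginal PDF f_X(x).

f_X(x) = ∫_0^x \frac{5 x^{2} y}{3888} dy = \frac{5 x^{4}}{7776}
for 0 < x < 6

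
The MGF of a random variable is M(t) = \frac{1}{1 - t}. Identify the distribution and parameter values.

The MGF M(t) = \frac{1}{1 - t} is the standard form for the Exponential distribution.
Comparing with the known MGF formula identifies: Exponential(rate λ=1)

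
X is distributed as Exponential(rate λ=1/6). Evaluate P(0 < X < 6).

P(0 < X < 6) = ∫_{0}^{6} f(x) dx
where f(x) = \frac{e^{- \frac{x}{6}}}{6}
= 1 - e^{-1}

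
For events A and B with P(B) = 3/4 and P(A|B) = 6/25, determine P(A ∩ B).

By definition, P(A|B) = P(A ∩ B) / P(B)
So P(A ∩ B) = P(A|B) × P(B)
= 6/25 × 3/4
= 9/50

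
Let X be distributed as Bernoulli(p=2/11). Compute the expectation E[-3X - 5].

For X ~ Bernoulli(p=2/11):
E[X] = \frac{2}{11}
E[-3X - 5] = -3 × E[X] - 5 = - \frac{61}{11}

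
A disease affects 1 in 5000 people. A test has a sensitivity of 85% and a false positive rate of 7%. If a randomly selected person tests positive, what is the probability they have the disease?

Let D = the rare event, + = positive/flagged.
P(D) = 1/5000
P(+|D) = 85/100 = 17/20
P(+|D') = 7/100
P(+) = P(+|D)P(D) + P(+|D')P(D')
     = \frac{17}{20} × \frac{1}{5000} + \frac{7}{100} × \frac{4999}{5000}
     = \frac{17539}{250000}
P(D|+) = P(+|D)P(D)/P(+) = \frac{85}{35078}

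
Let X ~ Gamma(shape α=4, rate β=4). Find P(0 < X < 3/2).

P(0 < X < 3/2) = ∫_{0}^{3/2} f(x) dx
where f(x) = \frac{128 x^{3} e^{- 4 x}}{3}
= 1 - \frac{61}{e^{6}}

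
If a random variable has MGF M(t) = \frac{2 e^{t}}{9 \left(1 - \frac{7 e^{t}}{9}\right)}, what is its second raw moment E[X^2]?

To find E[X^2], compute M^(2)(0):
M^(1)(t) = \frac{2 e^{t}}{9 \left(1 - \frac{7 e^{t}}{9}\right)} + \frac{14 e^{2 t}}{81 \left(1 - \frac{7 e^{t}}{9}\right)^{2}}
M^(2)(t) = \frac{2 e^{t}}{9 \left(1 - \frac{7 e^{t}}{9}\right)} + \frac{14 e^{2 t}}{27 \left(1 - \frac{7 e^{t}}{9}\right)^{2}} + \frac{196 e^{3 t}}{729 \left(1 - \frac{7 e^{t}}{9}\right)^{3}}
M^(2)(0) = 36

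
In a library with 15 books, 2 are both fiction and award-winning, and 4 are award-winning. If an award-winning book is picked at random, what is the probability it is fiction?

P(A ∩ B) = 2/15
P(B) = 4/15
P(A|B) = P(A ∩ B) / P(B) = (2/15) / (4/15) = 1/2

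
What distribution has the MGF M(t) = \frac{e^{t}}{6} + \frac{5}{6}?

The MGF M(t) = \frac{e^{t}}{6} + \frac{5}{6} is the standard form for the Bernoulli distribution.
Comparing with the known MGF formula identifies: Bernoulli(p=1/6)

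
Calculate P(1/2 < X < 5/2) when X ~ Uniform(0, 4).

P(1/2 < X < 5/2) = ∫_{1/2}^{5/2} f(x) dx
where f(x) = \frac{1}{4}
= \frac{1}{2}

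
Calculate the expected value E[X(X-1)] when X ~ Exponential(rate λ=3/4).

E[X(X-1)] = E[X² - X] = E[X²] - E[X]
E[X] = \frac{4}{3}
E[X²] = Var(X) + (E[X])² = \frac{16}{9} + (\frac{4}{3})² = \frac{32}{9}
E[X(X-1)] = \frac{32}{9} - \frac{4}{3} = \frac{20}{9}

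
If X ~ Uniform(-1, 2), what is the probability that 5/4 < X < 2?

P(5/4 < X < 2) = ∫_{5/4}^{2} f(x) dx
where f(x) = \frac{1}{3}
= \frac{1}{4}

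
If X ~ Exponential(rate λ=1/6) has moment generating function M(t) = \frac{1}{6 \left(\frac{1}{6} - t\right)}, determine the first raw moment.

To find E[X], compute M^(1)(0):
M^(1)(t) = \frac{1}{6 \left(\frac{1}{6} - t\right)^{2}}
M^(1)(0) = 6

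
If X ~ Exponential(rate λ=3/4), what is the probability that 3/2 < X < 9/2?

P(3/2 < X < 9/2) = ∫_{3/2}^{9/2} f(x) dx
where f(x) = \frac{3 e^{- \frac{3 x}{4}}}{4}
= - \frac{1 - e^{\frac{9}{4}}}{e^{\frac{27}{8}}}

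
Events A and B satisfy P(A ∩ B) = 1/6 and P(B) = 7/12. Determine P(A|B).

P(A|B) = P(A ∩ B) / P(B)
= (1/6) / (7/12)
= 2/7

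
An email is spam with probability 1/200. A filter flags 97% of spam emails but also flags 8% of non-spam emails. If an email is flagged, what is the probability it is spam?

Let D = the rare event, + = positive/flagged.
P(D) = 1/200
P(+|D) = 97/100
P(+|D') = 8/100 = 2/25
P(+) = P(+|D)P(D) + P(+|D')P(D')
     = \frac{97}{100} × \frac{1}{200} + \frac{2}{25} × \frac{199}{200}
     = \frac{1689}{20000}
P(D|+) = P(+|D)P(D)/P(+) = \frac{97}{1689}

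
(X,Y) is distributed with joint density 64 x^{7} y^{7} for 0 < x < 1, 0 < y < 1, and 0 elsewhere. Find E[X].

E[X] = ∫_0^1 ∫_0^1 x × f(x,y) dy dx
= ∫_0^1 ∫_0^1 x × (64 x^{7} y^{7}) dy dx
= \frac{8}{9}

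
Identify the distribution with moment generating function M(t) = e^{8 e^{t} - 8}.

The MGF M(t) = e^{8 e^{t} - 8} is the standard form for the Poisson distribution.
Comparing with the known MGF formula identifies: Poisson(λ=8)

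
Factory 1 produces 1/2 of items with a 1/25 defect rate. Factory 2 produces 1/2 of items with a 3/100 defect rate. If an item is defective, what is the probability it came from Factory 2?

Using Bayes' theorem:
P(F1) = 1/2, P(D|F1) = 1/25
P(F2) = 1/2, P(D|F2) = 3/100
P(D) = P(D|F1)P(F1) + P(D|F2)P(F2)
     = \frac{7}{200}
P(F2|D) = P(D|F2)P(F2) / P(D)
= \frac{3}{7}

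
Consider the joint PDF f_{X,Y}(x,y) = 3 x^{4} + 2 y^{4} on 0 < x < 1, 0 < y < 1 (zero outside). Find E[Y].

E[Y] = ∫_0^1 ∫_0^1 y × f(x,y) dx dy
= \frac{19}{30}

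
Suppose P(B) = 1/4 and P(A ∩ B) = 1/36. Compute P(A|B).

P(A|B) = P(A ∩ B) / P(B)
= (1/36) / (1/4)
= 1/9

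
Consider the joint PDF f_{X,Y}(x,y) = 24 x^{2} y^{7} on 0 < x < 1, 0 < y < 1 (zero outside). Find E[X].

E[X] = ∫_0^1 ∫_0^1 x × f(x,y) dy dx
= ∫_0^1 ∫_0^1 x × (24 x^{2} y^{7}) dy dx
= \frac{3}{4}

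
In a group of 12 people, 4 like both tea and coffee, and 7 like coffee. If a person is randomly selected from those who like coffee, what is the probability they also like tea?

P(A ∩ B) = 4/12 = 1/3
P(B) = 7/12
P(A|B) = P(A ∩ B) / P(B) = (1/3) / (7/12) = 4/7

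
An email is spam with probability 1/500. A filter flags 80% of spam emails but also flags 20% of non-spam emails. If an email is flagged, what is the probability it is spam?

Let D = the rare event, + = positive/flagged.
P(D) = 1/500
P(+|D) = 80/100 = 4/5
P(+|D') = 20/100 = 1/5
P(+) = P(+|D)P(D) + P(+|D')P(D')
     = \frac{4}{5} × \frac{1}{500} + \frac{1}{5} × \frac{499}{500}
     = \frac{503}{2500}
P(D|+) = P(+|D)P(D)/P(+) = \frac{4}{503}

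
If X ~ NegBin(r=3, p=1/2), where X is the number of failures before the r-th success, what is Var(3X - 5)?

For X ~ NegBin(r=3, p=1/2), where X is the number of failures before the r-th success:
Var(X) = 6
Var(3X - 5) = (3)² × Var(X) = 9 × 6 = 54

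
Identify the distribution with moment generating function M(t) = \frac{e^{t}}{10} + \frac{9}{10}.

The MGF M(t) = \frac{e^{t}}{10} + \frac{9}{10} is the standard form for the Bernoulli distribution.
Comparing with the known MGF formula identifies: Bernoulli(p=1/10)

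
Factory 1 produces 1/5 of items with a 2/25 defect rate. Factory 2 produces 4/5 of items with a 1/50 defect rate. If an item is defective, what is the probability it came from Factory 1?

Using Bayes' theorem:
P(F1) = 1/5, P(D|F1) = 2/25
P(F2) = 4/5, P(D|F2) = 1/50
P(D) = P(D|F1)P(F1) + P(D|F2)P(F2)
     = \frac{4}{125}
P(F1|D) = P(D|F1)P(F1) / P(D)
= \frac{1}{2}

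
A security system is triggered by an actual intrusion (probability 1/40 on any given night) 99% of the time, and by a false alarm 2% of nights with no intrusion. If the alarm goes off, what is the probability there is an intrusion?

Let D = the rare event, + = positive/flagged.
P(D) = 1/40
P(+|D) = 99/100
P(+|D') = 2/100 = 1/50
P(+) = P(+|D)P(D) + P(+|D')P(D')
     = \frac{99}{100} × \frac{1}{40} + \frac{1}{50} × \frac{39}{40}
     = \frac{177}{4000}
P(D|+) = P(+|D)P(D)/P(+) = \frac{33}{59}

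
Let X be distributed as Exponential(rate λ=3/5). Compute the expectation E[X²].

Using the identity E[X²] = Var(X) + (E[X])²:
E[X] = \frac{5}{3}
Var(X) = \frac{25}{9}
E[X²] = \frac{25}{9} + (\frac{5}{3})²
= \frac{50}{9}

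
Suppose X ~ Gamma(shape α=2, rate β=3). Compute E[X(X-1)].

E[X(X-1)] = E[X² - X] = E[X²] - E[X]
E[X] = \frac{2}{3}
E[X²] = Var(X) + (E[X])² = \frac{2}{9} + (\frac{2}{3})² = \frac{2}{3}
E[X(X-1)] = \frac{2}{3} - \frac{2}{3} = 0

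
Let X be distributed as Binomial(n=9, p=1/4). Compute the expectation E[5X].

For X ~ Binomial(n=9, p=1/4):
E[X] = \frac{9}{4}
E[5X] = 5 × E[X] + 0 = \frac{45}{4}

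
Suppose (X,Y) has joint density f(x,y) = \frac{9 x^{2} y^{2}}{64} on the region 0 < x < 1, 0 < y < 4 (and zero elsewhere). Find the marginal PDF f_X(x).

f_X(x) = ∫_0^4 f(x,y) dy
= ∫_0^4 \frac{9 x^{2} y^{2}}{64} dy
= 3 x^{2} for 0 < x < 1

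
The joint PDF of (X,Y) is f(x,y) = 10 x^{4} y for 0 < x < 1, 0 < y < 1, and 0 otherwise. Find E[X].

E[X] = ∫_0^1 ∫_0^1 x × f(x,y) dy dx
= ∫_0^1 ∫_0^1 x × (10 x^{4} y) dy dx
= \frac{5}{6}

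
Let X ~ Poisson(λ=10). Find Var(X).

For X ~ Poisson(λ=10):
Var(X) = 10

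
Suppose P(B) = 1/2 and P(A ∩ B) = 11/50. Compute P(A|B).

P(A|B) = P(A ∩ B) / P(B)
= (11/50) / (1/2)
= 11/25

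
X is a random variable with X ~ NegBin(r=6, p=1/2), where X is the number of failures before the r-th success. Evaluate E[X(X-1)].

E[X(X-1)] = E[X² - X] = E[X²] - E[X]
E[X] = 6
E[X²] = Var(X) + (E[X])² = 12 + (6)² = 48
E[X(X-1)] = 48 - 6 = 42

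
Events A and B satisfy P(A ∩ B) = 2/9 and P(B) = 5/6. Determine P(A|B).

P(A|B) = P(A ∩ B) / P(B)
= (2/9) / (5/6)
= 4/15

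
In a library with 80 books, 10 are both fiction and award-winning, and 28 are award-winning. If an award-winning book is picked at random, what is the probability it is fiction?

P(A ∩ B) = 10/80 = 1/8
P(B) = 28/80 = 7/20
P(A|B) = P(A ∩ B) / P(B) = (1/8) / (7/20) = 5/14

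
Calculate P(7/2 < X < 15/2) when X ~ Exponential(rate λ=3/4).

P(7/2 < X < 15/2) = ∫_{7/2}^{15/2} f(x) dx
where f(x) = \frac{3 e^{- \frac{3 x}{4}}}{4}
= - \frac{1 - e^{3}}{e^{\frac{45}{8}}}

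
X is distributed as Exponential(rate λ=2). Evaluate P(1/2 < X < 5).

P(1/2 < X < 5) = ∫_{1/2}^{5} f(x) dx
where f(x) = 2 e^{- 2 x}
= - \frac{1 - e^{9}}{e^{10}}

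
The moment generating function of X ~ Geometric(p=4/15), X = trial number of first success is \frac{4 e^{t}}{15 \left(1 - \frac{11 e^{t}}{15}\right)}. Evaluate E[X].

To find E[X], compute M^(1)(0):
M^(1)(t) = \frac{4 e^{t}}{15 \left(1 - \frac{11 e^{t}}{15}\right)} + \frac{44 e^{2 t}}{225 \left(1 - \frac{11 e^{t}}{15}\right)^{2}}
M^(1)(0) = \frac{15}{4}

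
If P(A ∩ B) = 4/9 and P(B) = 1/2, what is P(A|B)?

P(A|B) = P(A ∩ B) / P(B)
= (4/9) / (1/2)
= 8/9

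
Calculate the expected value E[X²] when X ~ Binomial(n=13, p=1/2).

Using the identity E[X²] = Var(X) + (E[X])²:
E[X] = \frac{13}{2}
Var(X) = \frac{13}{4}
E[X²] = \frac{13}{4} + (\frac{13}{2})²
= \frac{91}{2}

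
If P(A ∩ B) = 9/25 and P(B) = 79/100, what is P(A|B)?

P(A|B) = P(A ∩ B) / P(B)
= (9/25) / (79/100)
= 36/79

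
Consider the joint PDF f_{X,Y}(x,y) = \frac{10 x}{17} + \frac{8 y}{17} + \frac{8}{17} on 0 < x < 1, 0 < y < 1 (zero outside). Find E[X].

E[X] = ∫_0^1 ∫_0^1 x × f(x,y) dy dx
= ∫_0^1 ∫_0^1 x × (\frac{10 x}{17} + \frac{8 y}{17} + \frac{8}{17}) dy dx
= \frac{28}{51}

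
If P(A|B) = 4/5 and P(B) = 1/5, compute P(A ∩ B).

By definition, P(A|B) = P(A ∩ B) / P(B)
So P(A ∩ B) = P(A|B) × P(B)
= 4/5 × 1/5
= 4/25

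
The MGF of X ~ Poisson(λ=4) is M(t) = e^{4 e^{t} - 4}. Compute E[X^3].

To find E[X^3], compute M^(3)(0):
M^(1)(t) = 4 e^{t} e^{4 e^{t} - 4}
M^(2)(t) = 16 e^{2 t} e^{4 e^{t} - 4} + 4 e^{t} e^{4 e^{t} - 4}
M^(3)(t) = 64 e^{3 t} e^{4 e^{t} - 4} + 48 e^{2 t} e^{4 e^{t} - 4} + 4 e^{t} e^{4 e^{t} - 4}
M^(3)(0) = 116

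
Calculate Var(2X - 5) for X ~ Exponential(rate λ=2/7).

For X ~ Exponential(rate λ=2/7):
Var(X) = \frac{49}{4}
Var(2X - 5) = (2)² × Var(X) = 4 × \frac{49}{4} = 49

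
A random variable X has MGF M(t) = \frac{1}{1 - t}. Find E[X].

To find E[X], compute M^(1)(0):
M^(1)(t) = \frac{1}{\left(1 - t\right)^{2}}
M^(1)(0) = 1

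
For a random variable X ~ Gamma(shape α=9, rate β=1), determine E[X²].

Using the identity E[X²] = Var(X) + (E[X])²:
E[X] = 9
Var(X) = 9
E[X²] = 9 + (9)²
= 90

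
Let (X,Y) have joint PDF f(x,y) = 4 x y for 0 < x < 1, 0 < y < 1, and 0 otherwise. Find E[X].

E[X] = ∫_0^1 ∫_0^1 x × f(x,y) dy dx
= ∫_0^1 ∫_0^1 x × (4 x y) dy dx
= \frac{2}{3}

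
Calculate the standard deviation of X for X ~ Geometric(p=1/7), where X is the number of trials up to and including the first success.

For X ~ Geometric(p=1/7), where X is the number of trials up to and including the first success:
Var(X) = 42
SD(X) = √(Var(X)) = √(42) = \sqrt{42}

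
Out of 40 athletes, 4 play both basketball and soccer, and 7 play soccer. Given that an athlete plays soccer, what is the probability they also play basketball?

P(A ∩ B) = 4/40 = 1/10
P(B) = 7/40
P(A|B) = P(A ∩ B) / P(B) = (1/10) / (7/40) = 4/7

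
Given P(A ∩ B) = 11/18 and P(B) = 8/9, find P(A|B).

P(A|B) = P(A ∩ B) / P(B)
= (11/18) / (8/9)
= 11/16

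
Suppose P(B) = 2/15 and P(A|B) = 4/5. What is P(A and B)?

By definition, P(A|B) = P(A ∩ B) / P(B)
So P(A ∩ B) = P(A|B) × P(B)
= 4/5 × 2/15
= 8/75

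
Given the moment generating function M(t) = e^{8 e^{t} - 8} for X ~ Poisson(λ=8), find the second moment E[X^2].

To find E[X^2], compute M^(2)(0):
M^(1)(t) = 8 e^{t} e^{8 e^{t} - 8}
M^(2)(t) = 64 e^{2 t} e^{8 e^{t} - 8} + 8 e^{t} e^{8 e^{t} - 8}
M^(2)(0) = 72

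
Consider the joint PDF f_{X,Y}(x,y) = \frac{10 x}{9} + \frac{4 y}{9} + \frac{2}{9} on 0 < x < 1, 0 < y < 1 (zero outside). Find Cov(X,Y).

E[XY] = ∫∫ xy × f(x,y) dx dy = \frac{17}{54}
E[X] = \frac{16}{27}
E[Y] = \frac{29}{54}
Cov(X,Y) = E[XY] - E[X]E[Y] = - \frac{5}{1458}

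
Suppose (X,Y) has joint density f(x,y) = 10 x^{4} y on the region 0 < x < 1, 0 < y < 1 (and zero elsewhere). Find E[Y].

E[Y] = ∫_0^1 ∫_0^1 y × f(x,y) dx dy
= \frac{2}{3}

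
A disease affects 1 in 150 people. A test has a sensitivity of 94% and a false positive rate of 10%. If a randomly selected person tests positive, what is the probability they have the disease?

Let D = the rare event, + = positive/flagged.
P(D) = 1/150
P(+|D) = 94/100 = 47/50
P(+|D') = 10/100 = 1/10
P(+) = P(+|D)P(D) + P(+|D')P(D')
     = \frac{47}{50} × \frac{1}{150} + \frac{1}{10} × \frac{149}{150}
     = \frac{66}{625}
P(D|+) = P(+|D)P(D)/P(+) = \frac{47}{792}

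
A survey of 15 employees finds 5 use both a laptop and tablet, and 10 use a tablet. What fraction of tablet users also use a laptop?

P(A ∩ B) = 5/15 = 1/3
P(B) = 10/15 = 2/3
P(A|B) = P(A ∩ B) / P(B) = (1/3) / (2/3) = 1/2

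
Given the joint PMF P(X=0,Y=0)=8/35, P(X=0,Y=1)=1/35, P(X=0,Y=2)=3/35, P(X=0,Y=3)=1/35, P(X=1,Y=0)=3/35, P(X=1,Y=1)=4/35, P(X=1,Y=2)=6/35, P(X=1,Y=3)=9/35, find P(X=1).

P(X=1) = P(X=1,Y=0) + P(X=1,Y=1) + P(X=1,Y=2) + P(X=1,Y=3)
= 3/35 + 4/35 + 6/35 + 9/35
= 22/35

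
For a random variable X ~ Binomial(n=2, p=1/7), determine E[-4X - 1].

For X ~ Binomial(n=2, p=1/7):
E[X] = \frac{2}{7}
E[-4X - 1] = -4 × E[X] - 1 = - \frac{15}{7}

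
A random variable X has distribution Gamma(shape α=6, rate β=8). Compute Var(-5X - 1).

For X ~ Gamma(shape α=6, rate β=8):
Var(X) = \frac{3}{32}
Var(-5X - 1) = (-5)² × Var(X) = 25 × \frac{3}{32} = \frac{75}{32}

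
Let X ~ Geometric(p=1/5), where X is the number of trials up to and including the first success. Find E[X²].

Using the identity E[X²] = Var(X) + (E[X])²:
E[X] = 5
Var(X) = 20
E[X²] = 20 + (5)²
= 45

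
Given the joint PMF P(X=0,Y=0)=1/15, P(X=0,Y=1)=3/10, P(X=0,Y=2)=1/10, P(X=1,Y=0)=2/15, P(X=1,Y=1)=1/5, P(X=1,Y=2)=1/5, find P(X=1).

P(X=1) = P(X=1,Y=0) + P(X=1,Y=1) + P(X=1,Y=2)
= 2/15 + 1/5 + 1/5
= 8/15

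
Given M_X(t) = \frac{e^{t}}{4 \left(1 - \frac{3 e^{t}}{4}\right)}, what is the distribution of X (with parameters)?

The MGF M(t) = \frac{e^{t}}{4 \left(1 - \frac{3 e^{t}}{4}\right)} is the standard form for the Geometric distribution.
Comparing with the known MGF formula identifies: Geometric(p=1/4), X = trial number of first success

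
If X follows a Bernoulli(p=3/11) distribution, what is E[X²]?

Using the identity E[X²] = Var(X) + (E[X])²:
E[X] = \frac{3}{11}
Var(X) = \frac{24}{121}
E[X²] = \frac{24}{121} + (\frac{3}{11})²
= \frac{3}{11}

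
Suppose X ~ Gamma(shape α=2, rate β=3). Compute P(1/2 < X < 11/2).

P(1/2 < X < 11/2) = ∫_{1/2}^{11/2} f(x) dx
where f(x) = 9 x e^{- 3 x}
= \frac{5 \left(-7 + e^{15}\right)}{2 e^{\frac{33}{2}}}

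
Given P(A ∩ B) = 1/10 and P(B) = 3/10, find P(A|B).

P(A|B) = P(A ∩ B) / P(B)
= (1/10) / (3/10)
= 1/3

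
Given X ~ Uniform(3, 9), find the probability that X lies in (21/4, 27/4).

P(21/4 < X < 27/4) = ∫_{21/4}^{27/4} f(x) dx
where f(x) = \frac{1}{6}
= \frac{1}{4}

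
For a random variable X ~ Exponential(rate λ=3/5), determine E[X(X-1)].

E[X(X-1)] = E[X² - X] = E[X²] - E[X]
E[X] = \frac{5}{3}
E[X²] = Var(X) + (E[X])² = \frac{25}{9} + (\frac{5}{3})² = \frac{50}{9}
E[X(X-1)] = \frac{50}{9} - \frac{5}{3} = \frac{35}{9}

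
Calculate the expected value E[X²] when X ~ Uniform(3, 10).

Using the identity E[X²] = Var(X) + (E[X])²:
E[X] = \frac{13}{2}
Var(X) = \frac{49}{12}
E[X²] = \frac{49}{12} + (\frac{13}{2})²
= \frac{139}{3}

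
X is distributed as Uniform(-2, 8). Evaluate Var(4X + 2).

For X ~ Uniform(-2, 8):
Var(X) = \frac{25}{3}
Var(4X + 2) = (4)² × Var(X) = 16 × \frac{25}{3} = \frac{400}{3}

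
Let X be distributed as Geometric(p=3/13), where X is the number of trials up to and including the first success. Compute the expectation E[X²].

Using the identity E[X²] = Var(X) + (E[X])²:
E[X] = \frac{13}{3}
Var(X) = \frac{130}{9}
E[X²] = \frac{130}{9} + (\frac{13}{3})²
= \frac{299}{9}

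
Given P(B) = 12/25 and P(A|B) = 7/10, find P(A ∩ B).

By definition, P(A|B) = P(A ∩ B) / P(B)
So P(A ∩ B) = P(A|B) × P(B)
= 7/10 × 12/25
= 42/125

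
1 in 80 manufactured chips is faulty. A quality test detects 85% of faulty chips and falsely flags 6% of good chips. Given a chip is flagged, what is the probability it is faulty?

Let D = the rare event, + = positive/flagged.
P(D) = 1/80
P(+|D) = 85/100 = 17/20
P(+|D') = 6/100 = 3/50
P(+) = P(+|D)P(D) + P(+|D')P(D')
     = \frac{17}{20} × \frac{1}{80} + \frac{3}{50} × \frac{79}{80}
     = \frac{559}{8000}
P(D|+) = P(+|D)P(D)/P(+) = \frac{85}{559}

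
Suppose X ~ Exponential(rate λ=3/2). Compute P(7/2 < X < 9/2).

P(7/2 < X < 9/2) = ∫_{7/2}^{9/2} f(x) dx
where f(x) = \frac{3 e^{- \frac{3 x}{2}}}{2}
= - \frac{1 - e^{\frac{3}{2}}}{e^{\frac{27}{4}}}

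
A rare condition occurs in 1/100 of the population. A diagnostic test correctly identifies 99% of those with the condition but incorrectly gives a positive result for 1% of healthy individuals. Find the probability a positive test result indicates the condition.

Let D = the rare event, + = positive/flagged.
P(D) = 1/100
P(+|D) = 99/100
P(+|D') = 1/100
P(+) = P(+|D)P(D) + P(+|D')P(D')
     = \frac{99}{100} × \frac{1}{100} + \frac{1}{100} × \frac{99}{100}
     = \frac{99}{5000}
P(D|+) = P(+|D)P(D)/P(+) = \frac{1}{2}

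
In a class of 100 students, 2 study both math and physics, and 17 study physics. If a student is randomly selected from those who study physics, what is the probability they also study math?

P(A ∩ B) = 2/100 = 1/50
P(B) = 17/100
P(A|B) = P(A ∩ B) / P(B) = (1/50) / (17/100) = 2/17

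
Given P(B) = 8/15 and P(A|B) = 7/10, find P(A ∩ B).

By definition, P(A|B) = P(A ∩ B) / P(B)
So P(A ∩ B) = P(A|B) × P(B)
= 7/10 × 8/15
= 28/75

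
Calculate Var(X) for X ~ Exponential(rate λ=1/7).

For X ~ Exponential(rate λ=1/7):
Var(X) = 49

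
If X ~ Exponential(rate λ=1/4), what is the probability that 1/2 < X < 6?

P(1/2 < X < 6) = ∫_{1/2}^{6} f(x) dx
where f(x) = \frac{e^{- \frac{x}{4}}}{4}
= - \frac{1}{e^{\frac{3}{2}}} + e^{- \frac{1}{8}}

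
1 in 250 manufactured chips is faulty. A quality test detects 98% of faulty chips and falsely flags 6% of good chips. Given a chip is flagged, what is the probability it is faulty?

Let D = the rare event, + = positive/flagged.
P(D) = 1/250
P(+|D) = 98/100 = 49/50
P(+|D') = 6/100 = 3/50
P(+) = P(+|D)P(D) + P(+|D')P(D')
     = \frac{49}{50} × \frac{1}{250} + \frac{3}{50} × \frac{249}{250}
     = \frac{199}{3125}
P(D|+) = P(+|D)P(D)/P(+) = \frac{49}{796}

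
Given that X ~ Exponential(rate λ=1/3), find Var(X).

For X ~ Exponential(rate λ=1/3):
Var(X) = 9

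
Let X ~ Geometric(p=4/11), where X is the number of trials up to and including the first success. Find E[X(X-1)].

E[X(X-1)] = E[X² - X] = E[X²] - E[X]
E[X] = \frac{11}{4}
E[X²] = Var(X) + (E[X])² = \frac{77}{16} + (\frac{11}{4})² = \frac{99}{8}
E[X(X-1)] = \frac{99}{8} - \frac{11}{4} = \frac{77}{8}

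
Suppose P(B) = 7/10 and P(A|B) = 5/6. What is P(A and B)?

By definition, P(A|B) = P(A ∩ B) / P(B)
So P(A ∩ B) = P(A|B) × P(B)
= 5/6 × 7/10
= 7/12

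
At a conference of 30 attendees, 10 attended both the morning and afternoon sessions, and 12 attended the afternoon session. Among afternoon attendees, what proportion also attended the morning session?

P(A ∩ B) = 10/30 = 1/3
P(B) = 12/30 = 2/5
P(A|B) = P(A ∩ B) / P(B) = (1/3) / (2/5) = 5/6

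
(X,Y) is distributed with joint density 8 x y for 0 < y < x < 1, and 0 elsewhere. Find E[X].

f_X(x) = ∫_0^x 8 x y dy = 4 x^{3}
E[X] = ∫_0^1 x × (4 x^{3}) dx = \frac{4}{5}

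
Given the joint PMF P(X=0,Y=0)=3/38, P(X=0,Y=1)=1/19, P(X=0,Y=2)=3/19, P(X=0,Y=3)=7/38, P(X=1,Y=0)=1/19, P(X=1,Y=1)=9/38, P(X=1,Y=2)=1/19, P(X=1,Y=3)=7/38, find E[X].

First find marginal of X:
P(X=0) = 9/19
P(X=1) = 10/19
E[X] = 0 × 9/19 + 1 × 10/19 = 10/19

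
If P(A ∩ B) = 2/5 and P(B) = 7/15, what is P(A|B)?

P(A|B) = P(A ∩ B) / P(B)
= (2/5) / (7/15)
= 6/7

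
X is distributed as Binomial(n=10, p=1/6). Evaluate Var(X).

For X ~ Binomial(n=10, p=1/6):
Var(X) = \frac{25}{18}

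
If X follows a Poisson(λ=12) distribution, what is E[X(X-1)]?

E[X(X-1)] = E[X² - X] = E[X²] - E[X]
E[X] = 12
E[X²] = Var(X) + (E[X])² = 12 + (12)² = 156
E[X(X-1)] = 156 - 12 = 144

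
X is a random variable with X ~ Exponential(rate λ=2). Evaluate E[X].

For X ~ Exponential(rate λ=2), the expected value is:
E[X] = \frac{1}{2}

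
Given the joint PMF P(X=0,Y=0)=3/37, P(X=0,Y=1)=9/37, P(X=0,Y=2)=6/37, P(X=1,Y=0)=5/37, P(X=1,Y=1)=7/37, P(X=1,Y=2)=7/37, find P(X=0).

P(X=0) = P(X=0,Y=0) + P(X=0,Y=1) + P(X=0,Y=2)
= 3/37 + 9/37 + 6/37
= 18/37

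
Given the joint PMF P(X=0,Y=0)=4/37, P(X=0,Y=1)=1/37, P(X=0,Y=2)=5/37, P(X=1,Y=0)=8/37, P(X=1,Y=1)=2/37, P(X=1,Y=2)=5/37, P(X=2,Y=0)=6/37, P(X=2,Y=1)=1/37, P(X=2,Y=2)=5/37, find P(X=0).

P(X=0) = P(X=0,Y=0) + P(X=0,Y=1) + P(X=0,Y=2)
= 4/37 + 1/37 + 5/37
= 10/37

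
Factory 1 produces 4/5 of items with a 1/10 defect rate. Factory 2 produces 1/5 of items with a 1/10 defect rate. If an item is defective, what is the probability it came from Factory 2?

Using Bayes' theorem:
P(F1) = 4/5, P(D|F1) = 1/10
P(F2) = 1/5, P(D|F2) = 1/10
P(D) = P(D|F1)P(F1) + P(D|F2)P(F2)
     = \frac{1}{10}
P(F2|D) = P(D|F2)P(F2) / P(D)
= \frac{1}{5}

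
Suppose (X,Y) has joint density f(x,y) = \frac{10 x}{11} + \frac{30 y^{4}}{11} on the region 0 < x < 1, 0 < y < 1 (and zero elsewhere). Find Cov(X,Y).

E[XY] = ∫∫ xy × f(x,y) dx dy = \frac{25}{66}
E[X] = \frac{19}{33}
E[Y] = \frac{15}{22}
Cov(X,Y) = E[XY] - E[X]E[Y] = - \frac{5}{363}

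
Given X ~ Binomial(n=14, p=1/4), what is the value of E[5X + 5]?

For X ~ Binomial(n=14, p=1/4):
E[X] = \frac{7}{2}
E[5X + 5] = 5 × E[X] + 5 = \frac{45}{2}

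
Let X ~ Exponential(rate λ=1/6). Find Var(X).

For X ~ Exponential(rate λ=1/6):
Var(X) = 36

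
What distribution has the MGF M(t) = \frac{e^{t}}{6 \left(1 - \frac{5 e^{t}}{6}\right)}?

The MGF M(t) = \frac{e^{t}}{6 \left(1 - \frac{5 e^{t}}{6}\right)} is the standard form for the Geometric distribution.
Comparing with the known MGF formula identifies: Geometric(p=1/6), X = trial number of first success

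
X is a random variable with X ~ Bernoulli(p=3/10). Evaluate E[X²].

Using the identity E[X²] = Var(X) + (E[X])²:
E[X] = \frac{3}{10}
Var(X) = \frac{21}{100}
E[X²] = \frac{21}{100} + (\frac{3}{10})²
= \frac{3}{10}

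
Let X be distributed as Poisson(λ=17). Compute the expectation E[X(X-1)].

E[X(X-1)] = E[X² - X] = E[X²] - E[X]
E[X] = 17
E[X²] = Var(X) + (E[X])² = 17 + (17)² = 306
E[X(X-1)] = 306 - 17 = 289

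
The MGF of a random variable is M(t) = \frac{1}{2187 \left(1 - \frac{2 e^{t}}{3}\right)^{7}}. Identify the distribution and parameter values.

The MGF M(t) = \frac{1}{2187 \left(1 - \frac{2 e^{t}}{3}\right)^{7}} is the standard form for the NegativeBinomial distribution.
Comparing with the known MGF formula identifies: NegBin(r=7, p=1/3), X = failures before r-th success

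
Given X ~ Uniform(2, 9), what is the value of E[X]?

For X ~ Uniform(2, 9), the expected value is:
E[X] = \frac{11}{2}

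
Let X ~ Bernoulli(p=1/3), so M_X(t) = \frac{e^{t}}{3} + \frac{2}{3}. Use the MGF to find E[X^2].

To find E[X^2], compute M^(2)(0):
M^(1)(t) = \frac{e^{t}}{3}
M^(2)(t) = \frac{e^{t}}{3}
M^(2)(0) = \frac{1}{3}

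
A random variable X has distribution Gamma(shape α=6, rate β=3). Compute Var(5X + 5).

For X ~ Gamma(shape α=6, rate β=3):
Var(X) = \frac{2}{3}
Var(5X + 5) = (5)² × Var(X) = 25 × \frac{2}{3} = \frac{50}{3}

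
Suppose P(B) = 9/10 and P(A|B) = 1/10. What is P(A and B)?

By definition, P(A|B) = P(A ∩ B) / P(B)
So P(A ∩ B) = P(A|B) × P(B)
= 1/10 × 9/10
= 9/100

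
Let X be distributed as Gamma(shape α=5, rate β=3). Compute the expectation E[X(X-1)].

E[X(X-1)] = E[X² - X] = E[X²] - E[X]
E[X] = \frac{5}{3}
E[X²] = Var(X) + (E[X])² = \frac{5}{9} + (\frac{5}{3})² = \frac{10}{3}
E[X(X-1)] = \frac{10}{3} - \frac{5}{3} = \frac{5}{3}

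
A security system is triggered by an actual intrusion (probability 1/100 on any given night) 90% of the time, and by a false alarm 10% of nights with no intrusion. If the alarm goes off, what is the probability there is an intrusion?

Let D = the rare event, + = positive/flagged.
P(D) = 1/100
P(+|D) = 90/100 = 9/10
P(+|D') = 10/100 = 1/10
P(+) = P(+|D)P(D) + P(+|D')P(D')
     = \frac{9}{10} × \frac{1}{100} + \frac{1}{10} × \frac{99}{100}
     = \frac{27}{250}
P(D|+) = P(+|D)P(D)/P(+) = \frac{1}{12}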